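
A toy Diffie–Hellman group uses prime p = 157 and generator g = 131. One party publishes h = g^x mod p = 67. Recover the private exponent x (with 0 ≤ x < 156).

120

Baby-step giant-step with m = ceil(sqrt(156)) = 13.
Baby table (131^j mod 157 for j=0..12):
  0:1  1:131  2:48  3:8  4:106  5:70  6:64  7:63
  8:89  9:41  10:33  11:84  12:14
Giant step factor: 131^(-13) ≡ 135 (mod 157).
Scan 67·135^i mod 157 for i = 0, 1, …:
  i=0: 67   i=1: 96   i=2: 86   i=3: 149
  i=4: 19   i=5: 53   i=6: 90   i=7: 61
  i=8: 71   i=9: 8
Match at i=9, j=3: x = 9·13 + 3 = 120.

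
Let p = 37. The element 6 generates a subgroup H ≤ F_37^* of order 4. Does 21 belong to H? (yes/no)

no

⟨6⟩ has order 4; its elements mod 37 are {1, 6, 31, 36}.
21 is not in this set.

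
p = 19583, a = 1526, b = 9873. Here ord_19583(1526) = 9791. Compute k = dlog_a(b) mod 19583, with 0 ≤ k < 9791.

Baby-step giant-step with m = ceil(sqrt(9791)) = 99.
Baby table (1526^j mod 19583 for j=0..98):
  0:1  1:1526  2:17882  3:8813  4:14700  5:9665  6:2791  7:9555
  8:11178  9:835  10:1315  11:9224  12:15230  13:15542  14:2079  15:108
  16:8144  17:12122  18:11820  19:1377  20:5921  21:7683  22:13624  23:12661
  24:11848  25:4939  26:17042  27:19451  28:13981  29:9119  30:11664  31:17900
  32:16698  33:3665  34:11635  35:12812  36:7278  37:2667  38:16161  39:6689
  40:4671  41:19317  42:5327  43:2057  44:5702  45:6400  46:14066  47:1748
  48:4160  49:3268  50:12886  51:2704  52:13874  53:2501  54:17424  55:14893
  56:10438  57:7409  58:6743  59:8743  60:5795  61:11237  62:12537  63:18454
  64:450  65:1295  66:17870  67:10084  68:15529  69:1824  70:2638  71:11073
  72:16852  73:3673  74:4260  75:18787  76:19033  77:2769  78:15149  79:9434
  80:2779  81:10826  82:12007  83:12577  84:1162  85:10742  86:1321  87:18380
  88:5024  89:9671  90:11947  91:18932  92:5307  93:10703  94:556  95:6387
  96:13811  97:4278  98:7089
Giant step factor: 1526^(-99) ≡ 6393 (mod 19583).
Scan 9873·6393^i mod 19583 for i = 0, 1, …:
  i=0: 9873   i=1: 2080   i=2: 583   i=3: 6349
  i=4: 13181   i=5: 484   i=6: 98   i=7: 19441
  i=8: 12595   i=9: 14122   i=10: 4316   i=11: 19324
  i=12: 8768   i=13: 7278
Match at i=13, j=36: k = 13·99 + 36 = 1323.

1323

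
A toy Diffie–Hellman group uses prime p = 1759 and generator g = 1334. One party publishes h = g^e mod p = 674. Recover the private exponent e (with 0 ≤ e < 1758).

1688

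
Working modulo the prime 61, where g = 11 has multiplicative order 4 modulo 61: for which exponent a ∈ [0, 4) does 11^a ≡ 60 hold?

2

Successive powers of 11 modulo 61:
  11^0=1  11^1=11  11^2=60
So 11^2 ≡ 60 (mod 61), giving a = 2.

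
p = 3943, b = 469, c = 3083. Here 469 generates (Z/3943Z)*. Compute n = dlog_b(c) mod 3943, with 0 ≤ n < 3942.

Baby-step giant-step with m = ceil(sqrt(3942)) = 63.
Baby table (469^j mod 3943 for j=0..62):
  0:1  1:469  2:3096  3:1000  4:3726  5:745  6:2421  7:3808
  8:3716  9:3941  10:3005  11:1694  12:1943  13:434  14:2453  15:3044
  16:270  17:454  18:4  19:1876  20:555  21:57  22:3075  23:2980
  24:1798  25:3403  26:3035  27:3935  28:191  29:2833  30:3829  31:1736
  32:1926  33:347  34:1080  35:1816  36:16  37:3561  38:2220  39:228
  40:471  41:91  42:3249  43:1783  44:311  45:3911  46:764  47:3446
  48:3487  49:3001  50:3761  51:1388  52:377  53:3321  54:64  55:2415
  56:994  57:912  58:1884  59:364  60:1167  61:3189  62:1244
Giant step factor: 469^(-63) ≡ 2680 (mod 3943).
Scan 3083·2680^i mod 3943 for i = 0, 1, …:
  i=0: 3083   i=1: 1855   i=2: 3220   i=3: 2316
  i=4: 598   i=5: 1782   i=6: 787   i=7: 3598
  i=8: 2005   i=9: 3034     …   i=57: 3565
  i=58: 311
Match at i=58, j=44: n = 58·63 + 44 = 3698.

3698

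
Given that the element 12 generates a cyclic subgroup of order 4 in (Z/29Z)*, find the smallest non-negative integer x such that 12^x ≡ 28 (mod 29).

Successive powers of 12 modulo 29:
  12^0=1  12^1=12  12^2=28
So 12^2 ≡ 28 (mod 29), giving x = 2.

2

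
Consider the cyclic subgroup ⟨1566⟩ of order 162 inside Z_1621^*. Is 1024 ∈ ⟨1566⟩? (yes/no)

1024 ∈ ⟨1566⟩ iff 1024^162 ≡ 1 (mod 1621), since |⟨1566⟩| = 162.
1024^162 mod 1621 = 1.
Since 1 = 1, 1024 lies in the subgroup.

yes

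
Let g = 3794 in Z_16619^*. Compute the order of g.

16618

The order of 3794 must divide p − 1 = 16618 = 2 · 7 · 1187.
Divisors: 1, 2, 7, 14, 1187, 2374, 8309, 16618.
Check each in increasing order: 3794^1 ≡ 3794;  3794^2 ≡ 2382;  3794^7 ≡ 1368;  3794^14 ≡ 10096;  3794^1187 ≡ 10449;  3794^2374 ≡ 11390;  3794^8309 ≡ 16618;  3794^16618 ≡ 1.
Smallest exponent giving 1 is 16618.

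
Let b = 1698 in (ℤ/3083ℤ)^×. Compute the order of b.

1541

The order of 1698 must divide p − 1 = 3082 = 2 · 23 · 67.
Divisors: 1, 2, 23, 46, 67, 134, 1541, 3082.
Check each in increasing order: 1698^1 ≡ 1698;  1698^2 ≡ 599;  1698^23 ≡ 1931;  1698^46 ≡ 1414;  1698^67 ≡ 343;  1698^134 ≡ 495;  1698^1541 ≡ 1.
Smallest exponent giving 1 is 1541.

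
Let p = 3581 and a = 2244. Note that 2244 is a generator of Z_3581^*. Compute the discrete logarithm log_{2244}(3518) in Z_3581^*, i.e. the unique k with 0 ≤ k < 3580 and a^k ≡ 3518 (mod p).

2364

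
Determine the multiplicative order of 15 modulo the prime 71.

The order of 15 must divide p − 1 = 70 = 2 · 5 · 7.
Divisors: 1, 2, 5, 7, 10, 14, 35, 70.
Check each in increasing order: 15^1 ≡ 15;  15^2 ≡ 12;  15^5 ≡ 30;  15^7 ≡ 5;  15^10 ≡ 48;  15^14 ≡ 25;  15^35 ≡ 1.
Smallest exponent giving 1 is 35.

35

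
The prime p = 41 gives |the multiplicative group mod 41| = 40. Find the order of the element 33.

The order of 33 must divide p − 1 = 40 = 2^3 · 5.
Divisors: 1, 2, 4, 5, 8, 10, 20, 40.
Check each in increasing order: 33^1 ≡ 33;  33^2 ≡ 23;  33^4 ≡ 37;  33^5 ≡ 32;  33^8 ≡ 16;  33^10 ≡ 40;  33^20 ≡ 1.
Smallest exponent giving 1 is 20.

20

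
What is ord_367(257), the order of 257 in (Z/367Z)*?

366

The order of 257 must divide p − 1 = 366 = 2 · 3 · 61.
Divisors: 1, 2, 3, 6, 61, 122, 183, 366.
Check each in increasing order: 257^1 ≡ 257;  257^2 ≡ 356;  257^3 ≡ 109;  257^6 ≡ 137;  257^61 ≡ 84;  257^122 ≡ 83;  257^183 ≡ 366;  257^366 ≡ 1.
Smallest exponent giving 1 is 366.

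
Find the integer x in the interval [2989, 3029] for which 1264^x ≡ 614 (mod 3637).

3025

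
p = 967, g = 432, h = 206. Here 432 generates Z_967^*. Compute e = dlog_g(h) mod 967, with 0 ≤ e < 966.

Baby-step giant-step with m = ceil(sqrt(966)) = 32.
Baby table (432^j mod 967 for j=0..31):
  0:1  1:432  2:960  3:844  4:49  5:861  6:624  7:742
  8:467  9:608  10:599  11:579  12:642  13:782  14:341  15:328
  16:514  17:605  18:270  19:600  20:44  21:635  22:659  23:390
  24:222  25:171  26:380  27:737  28:241  29:643  30:247  31:334
Giant step factor: 432^(-32) ≡ 717 (mod 967).
Scan 206·717^i mod 967 for i = 0, 1, …:
  i=0: 206   i=1: 718   i=2: 362   i=3: 398
  i=4: 101   i=5: 859   i=6: 891   i=7: 627
  i=8: 871   i=9: 792     …   i=16: 317
  i=17: 44
Match at i=17, j=20: e = 17·32 + 20 = 564.

564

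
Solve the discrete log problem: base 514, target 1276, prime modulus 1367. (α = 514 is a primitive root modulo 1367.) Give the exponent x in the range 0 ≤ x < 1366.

Baby-step giant-step with m = ceil(sqrt(1366)) = 37.
Baby table (514^j mod 1367 for j=0..36):
  0:1  1:514  2:365  3:331  4:626  5:519  6:201  7:789
  8:914  9:915  10:62  11:427  12:758  13:17  14:536  15:737
  16:159  17:1073  18:621  19:683  20:1110  21:501  22:518  23:1054
  24:424  25:583  26:289  27:910  28:226  29:1336  30:470  31:988
  32:675  33:1099  34:315  35:604  36:147
Giant step factor: 514^(-37) ≡ 689 (mod 1367).
Scan 1276·689^i mod 1367 for i = 0, 1, …:
  i=0: 1276   i=1: 183   i=2: 323   i=3: 1093
  i=4: 1227   i=5: 597   i=6: 1233   i=7: 630
  i=8: 731   i=9: 603     …   i=24: 247
  i=25: 675
Match at i=25, j=32: x = 25·37 + 32 = 957.

957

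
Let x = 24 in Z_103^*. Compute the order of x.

34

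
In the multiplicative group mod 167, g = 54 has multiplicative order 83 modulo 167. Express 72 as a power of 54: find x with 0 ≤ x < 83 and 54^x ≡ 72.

Baby-step giant-step with m = ceil(sqrt(83)) = 10.
Baby table (54^j mod 167 for j=0..9):
  0:1  1:54  2:77  3:150  4:84  5:27  6:122  7:75
  8:42  9:97
Giant step factor: 54^(-10) ≡ 115 (mod 167).
Scan 72·115^i mod 167 for i = 0, 1, …:
  i=0: 72   i=1: 97
Match at i=1, j=9: x = 1·10 + 9 = 19.

19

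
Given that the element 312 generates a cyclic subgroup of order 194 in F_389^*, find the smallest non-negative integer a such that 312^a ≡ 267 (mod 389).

41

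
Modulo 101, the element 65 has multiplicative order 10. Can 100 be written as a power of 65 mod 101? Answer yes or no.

100 ∈ ⟨65⟩ iff 100^10 ≡ 1 (mod 101), since |⟨65⟩| = 10.
100^10 mod 101 = 1.
Since 1 = 1, 100 lies in the subgroup.

yes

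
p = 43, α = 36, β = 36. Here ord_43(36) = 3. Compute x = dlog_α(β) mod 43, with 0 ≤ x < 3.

1

Successive powers of 36 modulo 43:
  36^0=1  36^1=36
So 36^1 ≡ 36 (mod 43), giving x = 1.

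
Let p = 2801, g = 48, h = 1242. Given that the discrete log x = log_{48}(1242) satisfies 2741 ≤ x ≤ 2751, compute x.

Compute 48^2741 mod 2801 = 2342, then multiply by 48 repeatedly:
  48^2741=2342  48^2742=376  48^2743=1242
Found 1242 at exponent 2743.

2743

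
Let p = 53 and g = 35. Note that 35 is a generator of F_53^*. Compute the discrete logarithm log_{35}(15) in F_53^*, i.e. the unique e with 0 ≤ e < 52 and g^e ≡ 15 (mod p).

Baby-step giant-step with m = ceil(sqrt(52)) = 8.
Baby table (35^j mod 53 for j=0..7):
  0:1  1:35  2:6  3:51  4:36  5:41  6:4  7:34
Giant step factor: 35^(-8) ≡ 42 (mod 53).
Scan 15·42^i mod 53 for i = 0, 1, …:
  i=0: 15   i=1: 47   i=2: 13   i=3: 16
  i=4: 36
Match at i=4, j=4: e = 4·8 + 4 = 36.

36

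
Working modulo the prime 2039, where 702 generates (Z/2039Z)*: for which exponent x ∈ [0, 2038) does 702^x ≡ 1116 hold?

548

Baby-step giant-step with m = ceil(sqrt(2038)) = 46.
Baby table (702^j mod 2039 for j=0..45):
  0:1  1:702  2:1405  3:1473  4:273  5:2019  6:233  7:446
  8:1125  9:657  10:400  11:1457  12:1275  13:1968  14:1133  15:156
  16:1445  17:1007  18:1420  19:1808  20:958  21:1685  22:250  23:146
  24:542  25:1230  26:963  27:1117  28:1158  29:1394  30:1907  31:1130
  32:89  33:1308  34:666  35:601  36:1868  37:259  38:347  39:953
  40:214  41:1381  42:937  43:1216  44:1330  45:1837
Giant step factor: 702^(-46) ≡ 905 (mod 2039).
Scan 1116·905^i mod 2039 for i = 0, 1, …:
  i=0: 1116   i=1: 675   i=2: 1214   i=3: 1688
  i=4: 429   i=5: 835   i=6: 1245   i=7: 1197
  i=8: 576   i=9: 1335   i=10: 1087   i=11: 937
Match at i=11, j=42: x = 11·46 + 42 = 548.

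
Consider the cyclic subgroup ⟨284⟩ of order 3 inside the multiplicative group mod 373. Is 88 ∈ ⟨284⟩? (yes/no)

yes

88 ∈ ⟨284⟩ iff 88^3 ≡ 1 (mod 373), since |⟨284⟩| = 3.
88^3 mod 373 = 1.
Since 1 = 1, 88 lies in the subgroup.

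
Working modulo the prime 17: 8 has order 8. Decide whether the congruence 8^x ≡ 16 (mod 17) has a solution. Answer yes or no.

yes

16 ∈ ⟨8⟩ iff 16^8 ≡ 1 (mod 17), since |⟨8⟩| = 8.
16^8 mod 17 = 1.
Since 1 = 1, 16 lies in the subgroup.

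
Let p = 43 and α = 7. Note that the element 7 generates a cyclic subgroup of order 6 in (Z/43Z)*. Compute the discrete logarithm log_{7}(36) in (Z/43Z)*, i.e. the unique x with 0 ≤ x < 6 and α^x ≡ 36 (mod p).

4

Successive powers of 7 modulo 43:
  7^0=1  7^1=7  7^2=6  7^3=42  7^4=36
So 7^4 ≡ 36 (mod 43), giving x = 4.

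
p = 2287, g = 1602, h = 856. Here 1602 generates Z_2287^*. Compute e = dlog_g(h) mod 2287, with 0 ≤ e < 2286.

Baby-step giant-step with m = ceil(sqrt(2286)) = 48.
Baby table (1602^j mod 2287 for j=0..47):
  0:1  1:1602  2:390  3:429  4:1158  5:359  6:1081  7:503
  8:782  9:1775  10:809  11:1576  12:2191  13:1724  14:1439  15:2269
  16:895  17:2128  18:1426  19:2026  20:399  21:1125  22:94  23:1933
  24:68  25:1447  26:1363  27:1728  28:986  29:1542  30:324  31:2186
  32:575  33:1776  34:124  35:1966  36:333  37:595  38:1798  39:1063
  40:1398  41:623  42:914  43:548  44:1975  45:1029  46:1818  47:1085
Giant step factor: 1602^(-48) ≡ 1235 (mod 2287).
Scan 856·1235^i mod 2287 for i = 0, 1, …:
  i=0: 856   i=1: 566   i=2: 1475   i=3: 1173
  i=4: 984   i=5: 843   i=6: 520   i=7: 1840
  i=8: 1409   i=9: 1995     …   i=41: 1649
  i=42: 1085
Match at i=42, j=47: e = 42·48 + 47 = 2063.

2063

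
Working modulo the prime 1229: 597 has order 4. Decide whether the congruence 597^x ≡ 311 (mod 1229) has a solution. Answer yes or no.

no

⟨597⟩ has order 4; its elements mod 1229 are {1, 597, 632, 1228}.
311 is not in this set.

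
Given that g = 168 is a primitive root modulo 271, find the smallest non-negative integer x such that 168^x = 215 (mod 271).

19

Successive powers of 168 modulo 271:
  168^0=1  168^1=168  168^2=40  168^3=216  168^4=245  168^5=239
  168^6=44  168^7=75  168^8=134  168^9=19  168^10=211  168^11=218
  168^12=39  168^13=48  168^14=205  168^15=23  168^16=70  168^17=107
  168^18=90  168^19=215
So 168^19 ≡ 215 (mod 271), giving x = 19.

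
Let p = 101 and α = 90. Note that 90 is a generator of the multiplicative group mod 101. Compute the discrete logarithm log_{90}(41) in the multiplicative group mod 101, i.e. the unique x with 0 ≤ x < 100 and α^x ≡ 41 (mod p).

15

Successive powers of 90 modulo 101:
  90^0=1  90^1=90  90^2=20  90^3=83  90^4=97  90^5=44
  90^6=21  90^7=72  90^8=16  90^9=26  90^10=17  90^11=15
  90^12=37  90^13=98  90^14=33  90^15=41
So 90^15 ≡ 41 (mod 101), giving x = 15.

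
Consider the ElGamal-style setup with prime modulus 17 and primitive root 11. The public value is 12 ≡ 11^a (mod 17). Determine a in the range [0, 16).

Successive powers of 11 modulo 17:
  11^0=1  11^1=11  11^2=2  11^3=5  11^4=4  11^5=10
  11^6=8  11^7=3  11^8=16  11^9=6  11^10=15  11^11=12
So 11^11 ≡ 12 (mod 17), giving a = 11.

11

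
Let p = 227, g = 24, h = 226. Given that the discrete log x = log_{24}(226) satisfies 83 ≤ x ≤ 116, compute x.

113

Compute 24^83 mod 227 = 114, then multiply by 24 repeatedly:
  24^83=114  24^84=12  24^85=61  24^86=102  24^87=178
  24^88=186  24^89=151  24^90=219  24^91=35  24^92=159
  24^93=184  24^94=103  24^95=202  24^96=81  24^97=128
  24^98=121  24^99=180  24^100=7  24^101=168  24^102=173
  24^103=66  24^104=222  24^105=107  24^106=71  24^107=115
  24^108=36  24^109=183  24^110=79  24^111=80  24^112=104
  24^113=226
Found 226 at exponent 113.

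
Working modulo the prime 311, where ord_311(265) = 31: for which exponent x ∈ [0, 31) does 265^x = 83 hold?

10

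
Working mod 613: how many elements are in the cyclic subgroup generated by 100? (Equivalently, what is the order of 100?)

The order of 100 must divide p − 1 = 612 = 2^2 · 3^2 · 17.
Divisors: 1, 2, 3, 4, 6, 9, 12, 17, 18, 34, 36, 51, 68, 102, 153, 204, 306, 612.
Check each in increasing order: 100^1 ≡ 100;  100^2 ≡ 192;  100^3 ≡ 197;  100^4 ≡ 84;  100^6 ≡ 190;  100^9 ≡ 37;  100^12 ≡ 546;  100^17 ≡ 547;  100^18 ≡ 143;  100^34 ≡ 65;  100^36 ≡ 220;  100^51 ≡ 1.
Smallest exponent giving 1 is 51.

51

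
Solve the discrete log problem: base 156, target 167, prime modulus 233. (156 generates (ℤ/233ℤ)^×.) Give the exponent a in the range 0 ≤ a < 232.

110

Baby-step giant-step with m = ceil(sqrt(232)) = 16.
Baby table (156^j mod 233 for j=0..15):
  0:1  1:156  2:104  3:147  4:98  5:143  6:173  7:193
  8:51  9:34  10:178  11:41  12:105  13:70  14:202  15:57
Giant step factor: 156^(-16) ≡ 92 (mod 233).
Scan 167·92^i mod 233 for i = 0, 1, …:
  i=0: 167   i=1: 219   i=2: 110   i=3: 101
  i=4: 205   i=5: 220   i=6: 202
Match at i=6, j=14: a = 6·16 + 14 = 110.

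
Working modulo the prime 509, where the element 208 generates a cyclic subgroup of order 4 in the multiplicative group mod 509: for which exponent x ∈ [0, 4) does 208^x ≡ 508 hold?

2

Successive powers of 208 modulo 509:
  208^0=1  208^1=208  208^2=508
So 208^2 ≡ 508 (mod 509), giving x = 2.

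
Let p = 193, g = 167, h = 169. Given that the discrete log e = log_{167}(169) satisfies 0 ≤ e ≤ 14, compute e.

6

Compute 167^0 mod 193 = 1, then multiply by 167 repeatedly:
  167^0=1  167^1=167  167^2=97  167^3=180  167^4=145
  167^5=90  167^6=169
Found 169 at exponent 6.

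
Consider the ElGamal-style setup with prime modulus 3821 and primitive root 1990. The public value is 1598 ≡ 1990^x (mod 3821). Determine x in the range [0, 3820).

Baby-step giant-step with m = ceil(sqrt(3820)) = 62.
Baby table (1990^j mod 3821 for j=0..61):
  0:1  1:1990  2:1544  3:476  4:3453  5:1312  6:1137  7:598
  8:1689  9:2451  10:1894  11:1554  12:1271  13:3609  14:2251  15:1278
  16:2255  17:1596  18:789  19:3500  20:3138  21:1106  22:44  23:3498
  24:2979  25:1839  26:2913  27:413  28:355  29:3386  30:1717  31:856
  32:3095  33:3419  34:2430  35:2135  36:3519  37:2738  38:3695  39:1446
  40:327  41:1160  42:516  43:2812  44:1936  45:1072  46:1162  47:675
  48:2079  49:2888  50:336  51:3786  52:2949  53:3275  54:2445  55:1417
  56:3753  57:2236  58:1996  59:2021  60:2098  61:2488
Giant step factor: 1990^(-62) ≡ 3160 (mod 3821).
Scan 1598·3160^i mod 3821 for i = 0, 1, …:
  i=0: 1598   i=1: 2139   i=2: 3712   i=3: 3271
  i=4: 555   i=5: 3782   i=6: 2853   i=7: 1741
  i=8: 3141   i=9: 2423     …   i=53: 128
  i=54: 3275
Match at i=54, j=53: x = 54·62 + 53 = 3401.

3401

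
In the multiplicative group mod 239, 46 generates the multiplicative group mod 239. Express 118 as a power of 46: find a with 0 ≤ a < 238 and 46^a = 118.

Baby-step giant-step with m = ceil(sqrt(238)) = 16.
Baby table (46^j mod 239 for j=0..15):
  0:1  1:46  2:204  3:63  4:30  5:185  6:145  7:217
  8:183  9:53  10:48  11:57  12:232  13:156  14:6  15:37
Giant step factor: 46^(-16) ≡ 33 (mod 239).
Scan 118·33^i mod 239 for i = 0, 1, …:
  i=0: 118   i=1: 70   i=2: 159   i=3: 228
  i=4: 115   i=5: 210   i=6: 238   i=7: 206
  i=8: 106   i=9: 152   i=10: 236   i=11: 140
  i=12: 79   i=13: 217
Match at i=13, j=7: a = 13·16 + 7 = 215.

215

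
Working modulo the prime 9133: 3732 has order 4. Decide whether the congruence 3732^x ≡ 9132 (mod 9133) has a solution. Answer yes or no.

⟨3732⟩ has order 4; its elements mod 9133 are {1, 3732, 5401, 9132}.
9132 is in this set.

yes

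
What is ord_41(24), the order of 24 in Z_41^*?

The order of 24 must divide p − 1 = 40 = 2^3 · 5.
Divisors: 1, 2, 4, 5, 8, 10, 20, 40.
Check each in increasing order: 24^1 ≡ 24;  24^2 ≡ 2;  24^4 ≡ 4;  24^5 ≡ 14;  24^8 ≡ 16;  24^10 ≡ 32;  24^20 ≡ 40;  24^40 ≡ 1.
Smallest exponent giving 1 is 40.

40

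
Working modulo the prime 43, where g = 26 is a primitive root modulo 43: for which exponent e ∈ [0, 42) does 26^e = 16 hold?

36

Baby-step giant-step with m = ceil(sqrt(42)) = 7.
Baby table (26^j mod 43 for j=0..6):
  0:1  1:26  2:31  3:32  4:15  5:3  6:35
Giant step factor: 26^(-7) ≡ 37 (mod 43).
Scan 16·37^i mod 43 for i = 0, 1, …:
  i=0: 16   i=1: 33   i=2: 17   i=3: 27
  i=4: 10   i=5: 26
Match at i=5, j=1: e = 5·7 + 1 = 36.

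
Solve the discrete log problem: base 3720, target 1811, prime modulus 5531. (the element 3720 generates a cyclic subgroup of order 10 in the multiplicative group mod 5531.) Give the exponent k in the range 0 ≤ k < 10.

Successive powers of 3720 modulo 5531:
  3720^0=1  3720^1=3720  3720^2=5369  3720^3=239  3720^4=4120  3720^5=5530
  3720^6=1811
So 3720^6 ≡ 1811 (mod 5531), giving k = 6.

6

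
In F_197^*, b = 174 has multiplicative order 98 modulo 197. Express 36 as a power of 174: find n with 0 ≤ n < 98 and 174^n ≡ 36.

70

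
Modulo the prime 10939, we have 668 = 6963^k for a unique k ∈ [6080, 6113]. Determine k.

6107

Compute 6963^6080 mod 10939 = 5780, then multiply by 6963 repeatedly:
  6963^6080=5780  6963^6081=1559  6963^6082=3829  6963^6083=2984  6963^6084=4431
  6963^6085=5073  6963^6086=1268  6963^6087=1311  6963^6088=5367  6963^6089=2797
  6963^6090=4091  6963^6091=477  6963^6092=6834  6963^6093=492  6963^6094=1889
  6963^6095=4429  6963^6096=2086  6963^6097=8765  6963^6098=2014  6963^6099=10623
  6963^6100=9370  6963^6101=3114  6963^6102=1684  6963^6103=10023  6963^6104=10268
  6963^6105=9719  6963^6106=4743  6963^6107=668
Found 668 at exponent 6107.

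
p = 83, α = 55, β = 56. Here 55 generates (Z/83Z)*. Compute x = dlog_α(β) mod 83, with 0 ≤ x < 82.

79

Baby-step giant-step with m = ceil(sqrt(82)) = 10.
Baby table (55^j mod 83 for j=0..9):
  0:1  1:55  2:37  3:43  4:41  5:14  6:23  7:20
  8:21  9:76
Giant step factor: 55^(-10) ≡ 36 (mod 83).
Scan 56·36^i mod 83 for i = 0, 1, …:
  i=0: 56   i=1: 24   i=2: 34   i=3: 62
  i=4: 74   i=5: 8   i=6: 39   i=7: 76
Match at i=7, j=9: x = 7·10 + 9 = 79.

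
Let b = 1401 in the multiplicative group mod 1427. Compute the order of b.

The order of 1401 must divide p − 1 = 1426 = 2 · 23 · 31.
Divisors: 1, 2, 23, 31, 46, 62, 713, 1426.
Check each in increasing order: 1401^1 ≡ 1401;  1401^2 ≡ 676;  1401^23 ≡ 776;  1401^31 ≡ 912;  1401^46 ≡ 1409;  1401^62 ≡ 1230;  1401^713 ≡ 1.
Smallest exponent giving 1 is 713.

713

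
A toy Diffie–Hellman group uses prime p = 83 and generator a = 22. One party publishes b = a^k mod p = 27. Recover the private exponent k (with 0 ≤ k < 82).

Baby-step giant-step with m = ceil(sqrt(82)) = 10.
Baby table (22^j mod 83 for j=0..9):
  0:1  1:22  2:69  3:24  4:30  5:79  6:78  7:56
  8:70  9:46
Giant step factor: 22^(-10) ≡ 26 (mod 83).
Scan 27·26^i mod 83 for i = 0, 1, …:
  i=0: 27   i=1: 38   i=2: 75   i=3: 41
  i=4: 70
Match at i=4, j=8: k = 4·10 + 8 = 48.

48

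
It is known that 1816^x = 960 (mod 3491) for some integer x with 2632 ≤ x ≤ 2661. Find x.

Compute 1816^2632 mod 3491 = 1552, then multiply by 1816 repeatedly:
  1816^2632=1552  1816^2633=1195  1816^2634=2209  1816^2635=385  1816^2636=960
Found 960 at exponent 2636.

2636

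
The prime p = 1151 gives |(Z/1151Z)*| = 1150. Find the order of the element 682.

50

The order of 682 must divide p − 1 = 1150 = 2 · 5^2 · 23.
Divisors: 1, 2, 5, 10, 23, 25, 46, 50, 115, 230, 575, 1150.
Check each in increasing order: 682^1 ≡ 682;  682^2 ≡ 120;  682^5 ≡ 468;  682^10 ≡ 334;  682^23 ≡ 681;  682^25 ≡ 1150;  682^46 ≡ 1059;  682^50 ≡ 1.
Smallest exponent giving 1 is 50.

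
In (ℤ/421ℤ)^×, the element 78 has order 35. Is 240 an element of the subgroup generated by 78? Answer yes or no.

no

240 ∈ ⟨78⟩ iff 240^35 ≡ 1 (mod 421), since |⟨78⟩| = 35.
240^35 mod 421 = 401.
Since 401 ≠ 1, 240 does not lie in the subgroup.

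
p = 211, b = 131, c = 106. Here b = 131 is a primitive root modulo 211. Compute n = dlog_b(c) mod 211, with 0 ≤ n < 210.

149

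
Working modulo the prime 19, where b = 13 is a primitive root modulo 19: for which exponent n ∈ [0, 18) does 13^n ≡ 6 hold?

10

Successive powers of 13 modulo 19:
  13^0=1  13^1=13  13^2=17  13^3=12  13^4=4  13^5=14
  13^6=11  13^7=10  13^8=16  13^9=18  13^10=6
So 13^10 ≡ 6 (mod 19), giving n = 10.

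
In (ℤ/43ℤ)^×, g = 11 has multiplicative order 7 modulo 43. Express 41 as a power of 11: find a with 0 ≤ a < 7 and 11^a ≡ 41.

Successive powers of 11 modulo 43:
  11^0=1  11^1=11  11^2=35  11^3=41
So 11^3 ≡ 41 (mod 43), giving a = 3.

3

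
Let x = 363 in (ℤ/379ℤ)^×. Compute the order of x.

The order of 363 must divide p − 1 = 378 = 2 · 3^3 · 7.
Divisors: 1, 2, 3, 6, 7, 9, 14, 18, 21, 27, 42, 54, 63, 126, 189, 378.
Check each in increasing order: 363^1 ≡ 363;  363^2 ≡ 256;  363^3 ≡ 73;  363^6 ≡ 23;  363^7 ≡ 11;  363^9 ≡ 163;  363^14 ≡ 121;  363^18 ≡ 39;  363^21 ≡ 194;  363^27 ≡ 293;  363^42 ≡ 115;  363^54 ≡ 195;  363^63 ≡ 328;  363^126 ≡ 327;  363^189 ≡ 378;  363^378 ≡ 1.
Smallest exponent giving 1 is 378.

378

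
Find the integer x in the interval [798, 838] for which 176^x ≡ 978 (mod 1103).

822

Compute 176^798 mod 1103 = 8, then multiply by 176 repeatedly:
  176^798=8  176^799=305  176^800=736  176^801=485  176^802=429
  176^803=500  176^804=863  176^805=777  176^806=1083  176^807=892
  176^808=366  176^809=442  176^810=582  176^811=956  176^812=600
  176^813=815  176^814=50  176^815=1079  176^816=188  176^817=1101
  176^818=751  176^819=919  176^820=706  176^821=720  176^822=978
Found 978 at exponent 822.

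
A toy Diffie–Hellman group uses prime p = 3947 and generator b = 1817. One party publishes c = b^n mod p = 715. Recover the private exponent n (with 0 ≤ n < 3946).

Baby-step giant-step with m = ceil(sqrt(3946)) = 63.
Baby table (1817^j mod 3947 for j=0..62):
  0:1  1:1817  2:1797  3:980  4:563  5:698  6:1279  7:3107
  8:1209  9:2221  10:1723  11:720  12:1783  13:3171  14:3034  15:2766
  16:1291  17:1229  18:3038  19:2140  20:585  21:1202  22:1343  23:985
  24:1754  25:1789  26:2232  27:1975  28:752  29:722  30:1470  31:2818
  32:1047  33:3892  34:2687  35:3787  36:1358  37:611  38:1080  39:701
  40:2783  41:604  42:202  43:3910  44:3817  45:610  46:3210  47:2851
  48:1803  49:41  50:3451  51:2631  52:710  53:3348  54:989  55:1128
  56:1083  57:2205  58:280  59:3544  60:1891  61:2057  62:3707
Giant step factor: 1817^(-63) ≡ 2362 (mod 3947).
Scan 715·2362^i mod 3947 for i = 0, 1, …:
  i=0: 715   i=1: 3461   i=2: 645   i=3: 3895
  i=4: 3480   i=5: 2106   i=6: 1152   i=7: 1541
  i=8: 708   i=9: 2715     …   i=26: 1620
  i=27: 1797
Match at i=27, j=2: n = 27·63 + 2 = 1703.

1703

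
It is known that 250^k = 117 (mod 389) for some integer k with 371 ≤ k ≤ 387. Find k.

378

Compute 250^371 mod 389 = 15, then multiply by 250 repeatedly:
  250^371=15  250^372=249  250^373=10  250^374=166  250^375=266
  250^376=370  250^377=307  250^378=117
Found 117 at exponent 378.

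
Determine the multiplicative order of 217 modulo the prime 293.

292

The order of 217 must divide p − 1 = 292 = 2^2 · 73.
Divisors: 1, 2, 4, 73, 146, 292.
Check each in increasing order: 217^1 ≡ 217;  217^2 ≡ 209;  217^4 ≡ 24;  217^73 ≡ 155;  217^146 ≡ 292;  217^292 ≡ 1.
Smallest exponent giving 1 is 292.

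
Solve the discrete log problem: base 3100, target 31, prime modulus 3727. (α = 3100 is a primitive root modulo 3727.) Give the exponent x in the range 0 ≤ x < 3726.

2055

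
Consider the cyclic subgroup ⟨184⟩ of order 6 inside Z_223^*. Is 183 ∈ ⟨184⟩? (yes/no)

183 ∈ ⟨184⟩ iff 183^6 ≡ 1 (mod 223), since |⟨184⟩| = 6.
183^6 mod 223 = 1.
Since 1 = 1, 183 lies in the subgroup.

yes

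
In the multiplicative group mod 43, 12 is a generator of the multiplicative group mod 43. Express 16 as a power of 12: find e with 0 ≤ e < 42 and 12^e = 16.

Baby-step giant-step with m = ceil(sqrt(42)) = 7.
Baby table (12^j mod 43 for j=0..6):
  0:1  1:12  2:15  3:8  4:10  5:34  6:21
Giant step factor: 12^(-7) ≡ 7 (mod 43).
Scan 16·7^i mod 43 for i = 0, 1, …:
  i=0: 16   i=1: 26   i=2: 10
Match at i=2, j=4: e = 2·7 + 4 = 18.

18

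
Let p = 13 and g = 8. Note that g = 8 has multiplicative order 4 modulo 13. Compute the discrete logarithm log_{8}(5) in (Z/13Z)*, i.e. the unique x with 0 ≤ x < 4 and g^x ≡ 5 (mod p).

Successive powers of 8 modulo 13:
  8^0=1  8^1=8  8^2=12  8^3=5
So 8^3 ≡ 5 (mod 13), giving x = 3.

3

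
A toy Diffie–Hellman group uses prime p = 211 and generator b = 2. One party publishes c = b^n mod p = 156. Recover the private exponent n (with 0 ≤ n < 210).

189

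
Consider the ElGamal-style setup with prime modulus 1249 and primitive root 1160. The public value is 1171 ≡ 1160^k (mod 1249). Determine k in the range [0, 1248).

Baby-step giant-step with m = ceil(sqrt(1248)) = 36.
Baby table (1160^j mod 1249 for j=0..35):
  0:1  1:1160  2:427  3:716  4:1224  5:976  6:566  7:835
  8:625  9:580  10:838  11:358  12:612  13:488  14:283  15:1042
  16:937  17:290  18:419  19:179  20:306  21:244  22:766  23:521
  24:1093  25:145  26:834  27:714  28:153  29:122  30:383  31:885
  32:1171  33:697  34:417  35:357
Giant step factor: 1160^(-36) ≡ 449 (mod 1249).
Scan 1171·449^i mod 1249 for i = 0, 1, …:
  i=0: 1171
Match at i=0, j=32: k = 0·36 + 32 = 32.

32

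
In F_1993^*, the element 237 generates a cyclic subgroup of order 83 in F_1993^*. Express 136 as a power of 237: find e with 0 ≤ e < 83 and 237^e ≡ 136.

Baby-step giant-step with m = ceil(sqrt(83)) = 10.
Baby table (237^j mod 1993 for j=0..9):
  0:1  1:237  2:365  3:806  4:1687  5:1219  6:1911  7:496
  8:1958  9:1670
Giant step factor: 237^(-10) ≡ 161 (mod 1993).
Scan 136·161^i mod 1993 for i = 0, 1, …:
  i=0: 136   i=1: 1966   i=2: 1632   i=3: 1669
  i=4: 1647   i=5: 98   i=6: 1827   i=7: 1176
  i=8: 1
Match at i=8, j=0: e = 8·10 + 0 = 80.

80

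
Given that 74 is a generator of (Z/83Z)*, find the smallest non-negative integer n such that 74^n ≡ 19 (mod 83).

53

Baby-step giant-step with m = ceil(sqrt(82)) = 10.
Baby table (74^j mod 83 for j=0..9):
  0:1  1:74  2:81  3:18  4:4  5:47  6:75  7:72
  8:16  9:22
Giant step factor: 74^(-10) ≡ 70 (mod 83).
Scan 19·70^i mod 83 for i = 0, 1, …:
  i=0: 19   i=1: 2   i=2: 57   i=3: 6
  i=4: 5   i=5: 18
Match at i=5, j=3: n = 5·10 + 3 = 53.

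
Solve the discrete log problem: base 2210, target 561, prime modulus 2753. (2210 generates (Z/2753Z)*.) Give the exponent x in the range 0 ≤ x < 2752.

2111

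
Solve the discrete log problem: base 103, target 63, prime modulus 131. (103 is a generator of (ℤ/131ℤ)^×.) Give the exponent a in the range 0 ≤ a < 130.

90

Baby-step giant-step with m = ceil(sqrt(130)) = 12.
Baby table (103^j mod 131 for j=0..11):
  0:1  1:103  2:129  3:56  4:4  5:19  6:123  7:93
  8:16  9:76  10:99  11:110
Giant step factor: 103^(-12) ≡ 43 (mod 131).
Scan 63·43^i mod 131 for i = 0, 1, …:
  i=0: 63   i=1: 89   i=2: 28   i=3: 25
  i=4: 27   i=5: 113   i=6: 12   i=7: 123
Match at i=7, j=6: a = 7·12 + 6 = 90.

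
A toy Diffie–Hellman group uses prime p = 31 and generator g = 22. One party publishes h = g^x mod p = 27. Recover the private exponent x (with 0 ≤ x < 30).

Successive powers of 22 modulo 31:
  22^0=1  22^1=22  22^2=19  22^3=15  22^4=20  22^5=6
  22^6=8  22^7=21  22^8=28  22^9=27
So 22^9 ≡ 27 (mod 31), giving x = 9.

9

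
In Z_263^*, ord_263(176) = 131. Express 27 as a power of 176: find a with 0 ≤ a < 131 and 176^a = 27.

Baby-step giant-step with m = ceil(sqrt(131)) = 12.
Baby table (176^j mod 263 for j=0..11):
  0:1  1:176  2:205  3:49  4:208  5:51  6:34  7:198
  8:132  9:88  10:234  11:156
Giant step factor: 176^(-12) ≡ 43 (mod 263).
Scan 27·43^i mod 263 for i = 0, 1, …:
  i=0: 27   i=1: 109   i=2: 216   i=3: 83
  i=4: 150   i=5: 138   i=6: 148   i=7: 52
  i=8: 132
Match at i=8, j=8: a = 8·12 + 8 = 104.

104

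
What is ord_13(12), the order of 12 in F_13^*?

2

The order of 12 must divide p − 1 = 12 = 2^2 · 3.
Divisors: 1, 2, 3, 4, 6, 12.
Check each in increasing order: 12^1 ≡ 12;  12^2 ≡ 1.
Smallest exponent giving 1 is 2.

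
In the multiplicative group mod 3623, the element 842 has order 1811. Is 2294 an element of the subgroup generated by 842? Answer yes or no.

2294 ∈ ⟨842⟩ iff 2294^1811 ≡ 1 (mod 3623), since |⟨842⟩| = 1811.
2294^1811 mod 3623 = 1.
Since 1 = 1, 2294 lies in the subgroup.

yes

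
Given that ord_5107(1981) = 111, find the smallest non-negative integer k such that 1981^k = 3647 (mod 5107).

Baby-step giant-step with m = ceil(sqrt(111)) = 11.
Baby table (1981^j mod 5107 for j=0..10):
  0:1  1:1981  2:2185  3:2856  4:4287  5:4713  6:857  7:2193
  8:3383  9:1339  10:2026
Giant step factor: 1981^(-11) ≡ 4173 (mod 5107).
Scan 3647·4173^i mod 5107 for i = 0, 1, …:
  i=0: 3647   i=1: 71   i=2: 77   i=3: 4687
  i=4: 4148   i=5: 1981
Match at i=5, j=1: k = 5·11 + 1 = 56.

56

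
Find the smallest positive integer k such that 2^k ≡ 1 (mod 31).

5

The order of 2 must divide p − 1 = 30 = 2 · 3 · 5.
Divisors: 1, 2, 3, 5, 6, 10, 15, 30.
Check each in increasing order: 2^1 ≡ 2;  2^2 ≡ 4;  2^3 ≡ 8;  2^5 ≡ 1.
Smallest exponent giving 1 is 5.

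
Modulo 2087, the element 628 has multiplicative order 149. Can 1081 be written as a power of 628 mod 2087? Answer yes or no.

1081 ∈ ⟨628⟩ iff 1081^149 ≡ 1 (mod 2087), since |⟨628⟩| = 149.
1081^149 mod 2087 = 1.
Since 1 = 1, 1081 lies in the subgroup.

yes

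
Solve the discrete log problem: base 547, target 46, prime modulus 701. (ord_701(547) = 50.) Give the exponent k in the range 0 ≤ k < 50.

Baby-step giant-step with m = ceil(sqrt(50)) = 8.
Baby table (547^j mod 701 for j=0..7):
  0:1  1:547  2:583  3:647  4:605  5:63  6:112  7:277
Giant step factor: 547^(-8) ≡ 456 (mod 701).
Scan 46·456^i mod 701 for i = 0, 1, …:
  i=0: 46   i=1: 647
Match at i=1, j=3: k = 1·8 + 3 = 11.

11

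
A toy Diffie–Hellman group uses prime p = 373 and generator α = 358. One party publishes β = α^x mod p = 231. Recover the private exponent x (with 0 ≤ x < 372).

Baby-step giant-step with m = ceil(sqrt(372)) = 20.
Baby table (358^j mod 373 for j=0..19):
  0:1  1:358  2:225  3:355  4:270  5:53  6:324  7:362
  8:165  9:136  10:198  11:14  12:163  13:166  14:121  15:50
  16:369  17:60  18:219  19:72
Giant step factor: 358^(-20) ≡ 220 (mod 373).
Scan 231·220^i mod 373 for i = 0, 1, …:
  i=0: 231   i=1: 92   i=2: 98   i=3: 299
  i=4: 132   i=5: 319   i=6: 56   i=7: 11
  i=8: 182   i=9: 129     …   i=15: 133
  i=16: 166
Match at i=16, j=13: x = 16·20 + 13 = 333.

333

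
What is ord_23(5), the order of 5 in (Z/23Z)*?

22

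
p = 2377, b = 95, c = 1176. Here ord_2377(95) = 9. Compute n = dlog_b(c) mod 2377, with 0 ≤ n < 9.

8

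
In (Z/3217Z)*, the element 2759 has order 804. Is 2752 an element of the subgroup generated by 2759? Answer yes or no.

yes

2752 ∈ ⟨2759⟩ iff 2752^804 ≡ 1 (mod 3217), since |⟨2759⟩| = 804.
2752^804 mod 3217 = 1.
Since 1 = 1, 2752 lies in the subgroup.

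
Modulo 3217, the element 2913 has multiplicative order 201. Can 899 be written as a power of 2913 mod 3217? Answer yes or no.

899 ∈ ⟨2913⟩ iff 899^201 ≡ 1 (mod 3217), since |⟨2913⟩| = 201.
899^201 mod 3217 = 1423.
Since 1423 ≠ 1, 899 does not lie in the subgroup.

no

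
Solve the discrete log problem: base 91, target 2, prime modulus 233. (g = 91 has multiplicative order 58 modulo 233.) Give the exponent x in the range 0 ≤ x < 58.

24

Successive powers of 91 modulo 233:
  91^0=1  91^1=91  91^2=126  91^3=49  91^4=32  91^5=116
  91^6=71  91^7=170  91^8=92  91^9=217  91^10=175  91^11=81
  91^12=148  91^13=187  91^14=8  91^15=29  91^16=76  91^17=159
  91^18=23  91^19=229  91^20=102  91^21=195  91^22=37  91^23=105
  91^24=2
So 91^24 ≡ 2 (mod 233), giving x = 24.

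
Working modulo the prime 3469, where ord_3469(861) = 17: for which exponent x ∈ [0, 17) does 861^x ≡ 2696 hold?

9

Successive powers of 861 modulo 3469:
  861^0=1  861^1=861  861^2=2424  861^3=2195  861^4=2759  861^5=2703
  861^6=3053  861^7=2600  861^8=1095  861^9=2696
So 861^9 ≡ 2696 (mod 3469), giving x = 9.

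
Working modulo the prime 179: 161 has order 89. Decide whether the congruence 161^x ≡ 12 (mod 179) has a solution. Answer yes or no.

12 ∈ ⟨161⟩ iff 12^89 ≡ 1 (mod 179), since |⟨161⟩| = 89.
12^89 mod 179 = 1.
Since 1 = 1, 12 lies in the subgroup.

yes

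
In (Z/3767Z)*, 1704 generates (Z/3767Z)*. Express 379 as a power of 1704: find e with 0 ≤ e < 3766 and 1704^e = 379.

3138

Baby-step giant-step with m = ceil(sqrt(3766)) = 62.
Baby table (1704^j mod 3767 for j=0..61):
  0:1  1:1704  2:3026  3:3048  4:2866  5:1632  6:882  7:3662
  8:1896  9:2465  10:155  11:430  12:1922  13:1565  14:3491  15:571
  16:1098  17:2560  18:54  19:1608  20:1423  21:2611  22:317  23:1487
  24:2424  25:1864  26:675  27:1265  28:836  29:618  30:2079  31:1636
  32:164  33:698  34:2787  35:2628  36:2916  37:191  38:1502  39:1615
  40:2050  41:1191  42:2818  43:2714  44:2547  45:504  46:3707  47:3236
  48:3023  49:1703  50:1322  51:22  52:3585  53:2533  54:3017  55:2780
  56:2001  57:569  58:1457  59:275  60:1492  61:3410
Giant step factor: 1704^(-62) ≡ 1950 (mod 3767).
Scan 379·1950^i mod 3767 for i = 0, 1, …:
  i=0: 379   i=1: 718   i=2: 2543   i=3: 1478
  i=4: 345   i=5: 2224   i=6: 983   i=7: 3214
  i=8: 2779   i=9: 2104     …   i=49: 3563
  i=50: 1502
Match at i=50, j=38: e = 50·62 + 38 = 3138.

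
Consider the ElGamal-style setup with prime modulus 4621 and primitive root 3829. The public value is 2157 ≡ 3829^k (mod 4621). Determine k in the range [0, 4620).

1819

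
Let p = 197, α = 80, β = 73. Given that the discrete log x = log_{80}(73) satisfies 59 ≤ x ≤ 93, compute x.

Compute 80^59 mod 197 = 99, then multiply by 80 repeatedly:
  80^59=99  80^60=40  80^61=48  80^62=97  80^63=77
  80^64=53  80^65=103  80^66=163  80^67=38  80^68=85
  80^69=102  80^70=83  80^71=139  80^72=88  80^73=145
  80^74=174  80^75=130  80^76=156  80^77=69  80^78=4
  80^79=123  80^80=187  80^81=185  80^82=25  80^83=30
  80^84=36  80^85=122  80^86=107  80^87=89  80^88=28
  80^89=73
Found 73 at exponent 89.

89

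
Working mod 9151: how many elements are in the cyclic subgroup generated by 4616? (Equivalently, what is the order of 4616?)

The order of 4616 must divide p − 1 = 9150 = 2 · 3 · 5^2 · 61.
Divisors: 1, 2, 3, 5, 6, 10, 15, 25, 30, 50, 61, 75, 122, 150, 183, 305, 366, 610, 915, 1525, 1830, 3050, 4575, 9150.
Check each in increasing order: 4616^1 ≡ 4616;  4616^2 ≡ 3928;  4616^3 ≡ 3517;  4616^5 ≡ 5917;  4616^6 ≡ 6288;  4616^10 ≡ 8314;  4616^15 ≡ 7313;  4616^25 ≡ 1038;  4616^30 ≡ 1525;  4616^50 ≡ 6777;  4616^61 ≡ 1145;  4616^75 ≡ 6558;  4616^122 ≡ 2432;  4616^150 ≡ 6815;  4616^183 ≡ 2736;  4616^305 ≡ 1175;  4616^366 ≡ 178;  4616^610 ≡ 7975;  4616^915 ≡ 1.
Smallest exponent giving 1 is 915.

915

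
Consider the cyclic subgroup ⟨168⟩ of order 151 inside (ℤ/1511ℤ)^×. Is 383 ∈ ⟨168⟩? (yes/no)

383 ∈ ⟨168⟩ iff 383^151 ≡ 1 (mod 1511), since |⟨168⟩| = 151.
383^151 mod 1511 = 1.
Since 1 = 1, 383 lies in the subgroup.

yes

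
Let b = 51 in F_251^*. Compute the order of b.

25

The order of 51 must divide p − 1 = 250 = 2 · 5^3.
Divisors: 1, 2, 5, 10, 25, 50, 125, 250.
Check each in increasing order: 51^1 ≡ 51;  51^2 ≡ 91;  51^5 ≡ 149;  51^10 ≡ 113;  51^25 ≡ 1.
Smallest exponent giving 1 is 25.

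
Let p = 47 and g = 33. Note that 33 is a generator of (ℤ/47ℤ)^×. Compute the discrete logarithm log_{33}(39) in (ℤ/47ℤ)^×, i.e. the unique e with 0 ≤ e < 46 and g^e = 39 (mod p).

Successive powers of 33 modulo 47:
  33^0=1  33^1=33  33^2=8  33^3=29  33^4=17  33^5=44
  33^6=42  33^7=23  33^8=7  33^9=43  33^10=9  33^11=15
  33^12=25  33^13=26  33^14=12  33^15=20  33^16=2  33^17=19
  33^18=16  33^19=11  33^20=34  33^21=41  33^22=37  33^23=46
  33^24=14  33^25=39
So 33^25 ≡ 39 (mod 47), giving e = 25.

25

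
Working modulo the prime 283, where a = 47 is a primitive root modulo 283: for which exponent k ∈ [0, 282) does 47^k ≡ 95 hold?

244

Baby-step giant-step with m = ceil(sqrt(282)) = 17.
Baby table (47^j mod 283 for j=0..16):
  0:1  1:47  2:228  3:245  4:195  5:109  6:29  7:231
  8:103  9:30  10:278  11:48  12:275  13:190  14:157  15:21
  16:138
Giant step factor: 47^(-17) ≡ 123 (mod 283).
Scan 95·123^i mod 283 for i = 0, 1, …:
  i=0: 95   i=1: 82   i=2: 181   i=3: 189
  i=4: 41   i=5: 232   i=6: 236   i=7: 162
  i=8: 116   i=9: 118     …   i=13: 182
  i=14: 29
Match at i=14, j=6: k = 14·17 + 6 = 244.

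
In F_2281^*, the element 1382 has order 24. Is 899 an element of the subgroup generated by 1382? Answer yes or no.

899 ∈ ⟨1382⟩ iff 899^24 ≡ 1 (mod 2281), since |⟨1382⟩| = 24.
899^24 mod 2281 = 1.
Since 1 = 1, 899 lies in the subgroup.

yes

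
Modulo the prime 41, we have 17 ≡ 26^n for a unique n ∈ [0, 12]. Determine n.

9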